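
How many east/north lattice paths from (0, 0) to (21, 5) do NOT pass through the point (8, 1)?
Number of paths = 44360

Total paths from (0, 0) to (21, 5): C(26, 21) = 65780. Paths through (8, 1): (paths (0, 0) → (8, 1)) × (paths (8, 1) → (21, 5)) = C(9, 8) · C(17, 13) = 9 · 2380 = 21420. Avoidance count = 65780 − 21420 = 44360.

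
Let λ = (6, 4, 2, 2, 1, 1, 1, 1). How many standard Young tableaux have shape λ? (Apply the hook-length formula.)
# SYT of shape (6, 4, 2, 2, 1, 1, 1, 1) = 7634088

Hook-length formula: f^λ = n! / Π hook(c), product over all cells c of the Young diagram. For λ = (6, 4, 2, 2, 1, 1, 1, 1), n = 18 boxes. Hook lengths by row (left-to-right, top-to-bottom): [13, 8, 5, 4, 2, 1]; [10, 5, 2, 1]; [7, 2]; [6, 1]; [4]; [3]; [2]; [1]. Product of hooks = 838656000. So f^λ = 18! / 838656000 = 6402373705728000 / 838656000 = 7634088.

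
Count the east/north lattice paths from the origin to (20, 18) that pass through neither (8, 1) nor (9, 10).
Number of paths = 26135625579

Inclusion–exclusion. Total paths: C(38, 20) = 33578000610. Through P₁: C(9, 8)·C(29, 12) = 467063415. Through P₂: C(19, 9)·C(19, 11) = 6982113996. Since P₁ is strictly southwest of P₂, a monotone path through both must visit P₁ then P₂; paths through both = C(9, 8)·C(10, 1)·C(19, 11) = 6802380. Avoid both = 33578000610 − 467063415 − 6982113996 + 6802380 = 26135625579.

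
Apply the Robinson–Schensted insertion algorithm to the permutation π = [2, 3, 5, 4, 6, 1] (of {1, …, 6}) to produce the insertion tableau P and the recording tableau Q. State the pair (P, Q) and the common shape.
P = [1, 3, 4, 6] / [2] / [5];  Q = [1, 2, 3, 5] / [4] / [6];  common shape = (4, 1, 1)

Row-insert the values π_1, π_2, … into P one at a time, bumping the leftmost entry strictly greater than the inserted value down to the next row. The recording tableau Q records, in position (i, j), the step at which that cell was added to P.
  Insert 2 (step 1): P = [2];  Q = [1]
  Insert 3 (step 2): P = [2, 3];  Q = [1, 2]
  Insert 5 (step 3): P = [2, 3, 5];  Q = [1, 2, 3]
  Insert 4 (step 4): P = [2, 3, 4] / [5];  Q = [1, 2, 3] / [4]
  Insert 6 (step 5): P = [2, 3, 4, 6] / [5];  Q = [1, 2, 3, 5] / [4]
  Insert 1 (step 6): P = [1, 3, 4, 6] / [2] / [5];  Q = [1, 2, 3, 5] / [4] / [6]
Final shape: (4, 1, 1).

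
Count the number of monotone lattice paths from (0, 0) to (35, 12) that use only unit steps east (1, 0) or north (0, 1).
Number of paths = 52251400851

A monotone lattice path from (0, 0) to (35, 12) consists of 35 east steps and 12 north steps in some order, so it is determined by which 35 of the 47 steps are east. The count is C(47, 35) = 52251400851.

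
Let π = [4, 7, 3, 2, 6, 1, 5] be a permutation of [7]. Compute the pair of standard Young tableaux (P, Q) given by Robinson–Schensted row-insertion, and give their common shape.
P = [1, 5] / [2, 6] / [3, 7] / [4];  Q = [1, 2] / [3, 5] / [4, 7] / [6];  common shape = (2, 2, 2, 1)

Row-insert the values π_1, π_2, … into P one at a time, bumping the leftmost entry strictly greater than the inserted value down to the next row. The recording tableau Q records, in position (i, j), the step at which that cell was added to P.
  Insert 4 (step 1): P = [4];  Q = [1]
  Insert 7 (step 2): P = [4, 7];  Q = [1, 2]
  Insert 3 (step 3): P = [3, 7] / [4];  Q = [1, 2] / [3]
  Insert 2 (step 4): P = [2, 7] / [3] / [4];  Q = [1, 2] / [3] / [4]
  Insert 6 (step 5): P = [2, 6] / [3, 7] / [4];  Q = [1, 2] / [3, 5] / [4]
  Insert 1 (step 6): P = [1, 6] / [2, 7] / [3] / [4];  Q = [1, 2] / [3, 5] / [4] / [6]
  Insert 5 (step 7): P = [1, 5] / [2, 6] / [3, 7] / [4];  Q = [1, 2] / [3, 5] / [4, 7] / [6]
Final shape: (2, 2, 2, 1).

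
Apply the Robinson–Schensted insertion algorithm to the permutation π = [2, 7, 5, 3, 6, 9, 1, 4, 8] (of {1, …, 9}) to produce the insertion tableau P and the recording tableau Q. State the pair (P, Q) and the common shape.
P = [1, 3, 4, 8] / [2, 6, 9] / [5] / [7];  Q = [1, 2, 5, 6] / [3, 8, 9] / [4] / [7];  common shape = (4, 3, 1, 1)

Row-insert the values π_1, π_2, … into P one at a time, bumping the leftmost entry strictly greater than the inserted value down to the next row. The recording tableau Q records, in position (i, j), the step at which that cell was added to P.
  Insert 2 (step 1): P = [2];  Q = [1]
  Insert 7 (step 2): P = [2, 7];  Q = [1, 2]
  Insert 5 (step 3): P = [2, 5] / [7];  Q = [1, 2] / [3]
  Insert 3 (step 4): P = [2, 3] / [5] / [7];  Q = [1, 2] / [3] / [4]
  Insert 6 (step 5): P = [2, 3, 6] / [5] / [7];  Q = [1, 2, 5] / [3] / [4]
  Insert 9 (step 6): P = [2, 3, 6, 9] / [5] / [7];  Q = [1, 2, 5, 6] / [3] / [4]
  Insert 1 (step 7): P = [1, 3, 6, 9] / [2] / [5] / [7];  Q = [1, 2, 5, 6] / [3] / [4] / [7]
  Insert 4 (step 8): P = [1, 3, 4, 9] / [2, 6] / [5] / [7];  Q = [1, 2, 5, 6] / [3, 8] / [4] / [7]
  Insert 8 (step 9): P = [1, 3, 4, 8] / [2, 6, 9] / [5] / [7];  Q = [1, 2, 5, 6] / [3, 8, 9] / [4] / [7]
Final shape: (4, 3, 1, 1).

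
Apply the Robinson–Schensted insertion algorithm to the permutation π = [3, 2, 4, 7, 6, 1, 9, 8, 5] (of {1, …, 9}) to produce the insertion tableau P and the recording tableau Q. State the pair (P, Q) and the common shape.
P = [1, 4, 5, 8] / [2, 6, 9] / [3, 7];  Q = [1, 3, 4, 7] / [2, 5, 8] / [6, 9];  common shape = (4, 3, 2)

Row-insert the values π_1, π_2, … into P one at a time, bumping the leftmost entry strictly greater than the inserted value down to the next row. The recording tableau Q records, in position (i, j), the step at which that cell was added to P.
  Insert 3 (step 1): P = [3];  Q = [1]
  Insert 2 (step 2): P = [2] / [3];  Q = [1] / [2]
  Insert 4 (step 3): P = [2, 4] / [3];  Q = [1, 3] / [2]
  Insert 7 (step 4): P = [2, 4, 7] / [3];  Q = [1, 3, 4] / [2]
  Insert 6 (step 5): P = [2, 4, 6] / [3, 7];  Q = [1, 3, 4] / [2, 5]
  Insert 1 (step 6): P = [1, 4, 6] / [2, 7] / [3];  Q = [1, 3, 4] / [2, 5] / [6]
  Insert 9 (step 7): P = [1, 4, 6, 9] / [2, 7] / [3];  Q = [1, 3, 4, 7] / [2, 5] / [6]
  Insert 8 (step 8): P = [1, 4, 6, 8] / [2, 7, 9] / [3];  Q = [1, 3, 4, 7] / [2, 5, 8] / [6]
  Insert 5 (step 9): P = [1, 4, 5, 8] / [2, 6, 9] / [3, 7];  Q = [1, 3, 4, 7] / [2, 5, 8] / [6, 9]
Final shape: (4, 3, 2).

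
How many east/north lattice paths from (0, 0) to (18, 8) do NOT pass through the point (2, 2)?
Number of paths = 1114597

Total paths from (0, 0) to (18, 8): C(26, 18) = 1562275. Paths through (2, 2): (paths (0, 0) → (2, 2)) × (paths (2, 2) → (18, 8)) = C(4, 2) · C(22, 16) = 6 · 74613 = 447678. Avoidance count = 1562275 − 447678 = 1114597.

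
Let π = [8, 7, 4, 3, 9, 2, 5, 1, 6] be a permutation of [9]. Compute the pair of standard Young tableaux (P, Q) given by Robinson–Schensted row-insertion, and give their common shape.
P = [1, 5, 6] / [2, 9] / [3] / [4] / [7] / [8];  Q = [1, 5, 9] / [2, 7] / [3] / [4] / [6] / [8];  common shape = (3, 2, 1, 1, 1, 1)

Row-insert the values π_1, π_2, … into P one at a time, bumping the leftmost entry strictly greater than the inserted value down to the next row. The recording tableau Q records, in position (i, j), the step at which that cell was added to P.
  Insert 8 (step 1): P = [8];  Q = [1]
  Insert 7 (step 2): P = [7] / [8];  Q = [1] / [2]
  Insert 4 (step 3): P = [4] / [7] / [8];  Q = [1] / [2] / [3]
  Insert 3 (step 4): P = [3] / [4] / [7] / [8];  Q = [1] / [2] / [3] / [4]
  Insert 9 (step 5): P = [3, 9] / [4] / [7] / [8];  Q = [1, 5] / [2] / [3] / [4]
  Insert 2 (step 6): P = [2, 9] / [3] / [4] / [7] / [8];  Q = [1, 5] / [2] / [3] / [4] / [6]
  Insert 5 (step 7): P = [2, 5] / [3, 9] / [4] / [7] / [8];  Q = [1, 5] / [2, 7] / [3] / [4] / [6]
  Insert 1 (step 8): P = [1, 5] / [2, 9] / [3] / [4] / [7] / [8];  Q = [1, 5] / [2, 7] / [3] / [4] / [6] / [8]
  Insert 6 (step 9): P = [1, 5, 6] / [2, 9] / [3] / [4] / [7] / [8];  Q = [1, 5, 9] / [2, 7] / [3] / [4] / [6] / [8]
Final shape: (3, 2, 1, 1, 1, 1).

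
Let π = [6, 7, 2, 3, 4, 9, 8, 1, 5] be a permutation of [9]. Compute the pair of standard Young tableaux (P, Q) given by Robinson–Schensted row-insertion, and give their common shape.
P = [1, 3, 4, 5] / [2, 7, 8] / [6, 9];  Q = [1, 2, 5, 6] / [3, 4, 7] / [8, 9];  common shape = (4, 3, 2)

Row-insert the values π_1, π_2, … into P one at a time, bumping the leftmost entry strictly greater than the inserted value down to the next row. The recording tableau Q records, in position (i, j), the step at which that cell was added to P.
  Insert 6 (step 1): P = [6];  Q = [1]
  Insert 7 (step 2): P = [6, 7];  Q = [1, 2]
  Insert 2 (step 3): P = [2, 7] / [6];  Q = [1, 2] / [3]
  Insert 3 (step 4): P = [2, 3] / [6, 7];  Q = [1, 2] / [3, 4]
  Insert 4 (step 5): P = [2, 3, 4] / [6, 7];  Q = [1, 2, 5] / [3, 4]
  Insert 9 (step 6): P = [2, 3, 4, 9] / [6, 7];  Q = [1, 2, 5, 6] / [3, 4]
  Insert 8 (step 7): P = [2, 3, 4, 8] / [6, 7, 9];  Q = [1, 2, 5, 6] / [3, 4, 7]
  Insert 1 (step 8): P = [1, 3, 4, 8] / [2, 7, 9] / [6];  Q = [1, 2, 5, 6] / [3, 4, 7] / [8]
  Insert 5 (step 9): P = [1, 3, 4, 5] / [2, 7, 8] / [6, 9];  Q = [1, 2, 5, 6] / [3, 4, 7] / [8, 9]
Final shape: (4, 3, 2).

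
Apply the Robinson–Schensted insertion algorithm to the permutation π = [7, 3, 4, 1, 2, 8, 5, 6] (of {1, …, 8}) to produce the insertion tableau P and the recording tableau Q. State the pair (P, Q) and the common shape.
P = [1, 2, 5, 6] / [3, 4, 8] / [7];  Q = [1, 3, 6, 8] / [2, 5, 7] / [4];  common shape = (4, 3, 1)

Row-insert the values π_1, π_2, … into P one at a time, bumping the leftmost entry strictly greater than the inserted value down to the next row. The recording tableau Q records, in position (i, j), the step at which that cell was added to P.
  Insert 7 (step 1): P = [7];  Q = [1]
  Insert 3 (step 2): P = [3] / [7];  Q = [1] / [2]
  Insert 4 (step 3): P = [3, 4] / [7];  Q = [1, 3] / [2]
  Insert 1 (step 4): P = [1, 4] / [3] / [7];  Q = [1, 3] / [2] / [4]
  Insert 2 (step 5): P = [1, 2] / [3, 4] / [7];  Q = [1, 3] / [2, 5] / [4]
  Insert 8 (step 6): P = [1, 2, 8] / [3, 4] / [7];  Q = [1, 3, 6] / [2, 5] / [4]
  Insert 5 (step 7): P = [1, 2, 5] / [3, 4, 8] / [7];  Q = [1, 3, 6] / [2, 5, 7] / [4]
  Insert 6 (step 8): P = [1, 2, 5, 6] / [3, 4, 8] / [7];  Q = [1, 3, 6, 8] / [2, 5, 7] / [4]
Final shape: (4, 3, 1).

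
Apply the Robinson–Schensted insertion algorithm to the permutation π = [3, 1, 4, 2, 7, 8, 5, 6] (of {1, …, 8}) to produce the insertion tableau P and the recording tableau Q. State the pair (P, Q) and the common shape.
P = [1, 2, 5, 6] / [3, 4, 7, 8];  Q = [1, 3, 5, 6] / [2, 4, 7, 8];  common shape = (4, 4)

Row-insert the values π_1, π_2, … into P one at a time, bumping the leftmost entry strictly greater than the inserted value down to the next row. The recording tableau Q records, in position (i, j), the step at which that cell was added to P.
  Insert 3 (step 1): P = [3];  Q = [1]
  Insert 1 (step 2): P = [1] / [3];  Q = [1] / [2]
  Insert 4 (step 3): P = [1, 4] / [3];  Q = [1, 3] / [2]
  Insert 2 (step 4): P = [1, 2] / [3, 4];  Q = [1, 3] / [2, 4]
  Insert 7 (step 5): P = [1, 2, 7] / [3, 4];  Q = [1, 3, 5] / [2, 4]
  Insert 8 (step 6): P = [1, 2, 7, 8] / [3, 4];  Q = [1, 3, 5, 6] / [2, 4]
  Insert 5 (step 7): P = [1, 2, 5, 8] / [3, 4, 7];  Q = [1, 3, 5, 6] / [2, 4, 7]
  Insert 6 (step 8): P = [1, 2, 5, 6] / [3, 4, 7, 8];  Q = [1, 3, 5, 6] / [2, 4, 7, 8]
Final shape: (4, 4).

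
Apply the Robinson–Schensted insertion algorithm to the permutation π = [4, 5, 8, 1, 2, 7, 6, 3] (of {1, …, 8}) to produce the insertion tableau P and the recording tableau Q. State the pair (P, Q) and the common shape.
P = [1, 2, 3] / [4, 5, 6] / [7] / [8];  Q = [1, 2, 3] / [4, 5, 6] / [7] / [8];  common shape = (3, 3, 1, 1)

Row-insert the values π_1, π_2, … into P one at a time, bumping the leftmost entry strictly greater than the inserted value down to the next row. The recording tableau Q records, in position (i, j), the step at which that cell was added to P.
  Insert 4 (step 1): P = [4];  Q = [1]
  Insert 5 (step 2): P = [4, 5];  Q = [1, 2]
  Insert 8 (step 3): P = [4, 5, 8];  Q = [1, 2, 3]
  Insert 1 (step 4): P = [1, 5, 8] / [4];  Q = [1, 2, 3] / [4]
  Insert 2 (step 5): P = [1, 2, 8] / [4, 5];  Q = [1, 2, 3] / [4, 5]
  Insert 7 (step 6): P = [1, 2, 7] / [4, 5, 8];  Q = [1, 2, 3] / [4, 5, 6]
  Insert 6 (step 7): P = [1, 2, 6] / [4, 5, 7] / [8];  Q = [1, 2, 3] / [4, 5, 6] / [7]
  Insert 3 (step 8): P = [1, 2, 3] / [4, 5, 6] / [7] / [8];  Q = [1, 2, 3] / [4, 5, 6] / [7] / [8]
Final shape: (3, 3, 1, 1).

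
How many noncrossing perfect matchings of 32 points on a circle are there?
C_16 = 35357670

These noncrossing handshakes are counted by the Catalan number C_n = (1/(n + 1)) · C(2n, n). For n = 16: C_16 = (1/17) · C(32, 16) = 601080390/17 = 35357670.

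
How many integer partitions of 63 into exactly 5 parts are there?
p(63, 5 parts) = 6351

Partitions of n into exactly k parts are in bijection with partitions of n − k into at most k parts (subtract 1 from each part). So p(63, exactly 5) = p(58, parts ≤ 5). Computing via the recurrence p(m, j) = p(m, j−1) + p(m−j, j) gives 6351.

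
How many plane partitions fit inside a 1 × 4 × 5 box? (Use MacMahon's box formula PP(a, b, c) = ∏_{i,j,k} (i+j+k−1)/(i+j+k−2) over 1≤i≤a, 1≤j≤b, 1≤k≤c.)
PP(1, 4, 5) = 126

Evaluate the triple product over i = 1..1, j = 1..4, k = 1..5. The factors are (2/1) · (3/2) · (4/3) · (5/4) · (6/5) · (3/2) · (4/3) · (5/4) · … (20 factors total). The numerators and denominators telescope so the product is an integer; carrying out the multiplication exactly gives PP(1, 4, 5) = 126.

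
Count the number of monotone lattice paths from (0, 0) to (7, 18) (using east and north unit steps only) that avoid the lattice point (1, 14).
Number of paths = 477550

Total paths from (0, 0) to (7, 18): C(25, 7) = 480700. Paths through (1, 14): (paths (0, 0) → (1, 14)) × (paths (1, 14) → (7, 18)) = C(15, 1) · C(10, 6) = 15 · 210 = 3150. Avoidance count = 480700 − 3150 = 477550.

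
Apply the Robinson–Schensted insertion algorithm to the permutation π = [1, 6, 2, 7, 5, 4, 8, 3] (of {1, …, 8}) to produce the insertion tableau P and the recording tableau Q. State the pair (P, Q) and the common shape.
P = [1, 2, 3, 8] / [4, 7] / [5] / [6];  Q = [1, 2, 4, 7] / [3, 5] / [6] / [8];  common shape = (4, 2, 1, 1)

Row-insert the values π_1, π_2, … into P one at a time, bumping the leftmost entry strictly greater than the inserted value down to the next row. The recording tableau Q records, in position (i, j), the step at which that cell was added to P.
  Insert 1 (step 1): P = [1];  Q = [1]
  Insert 6 (step 2): P = [1, 6];  Q = [1, 2]
  Insert 2 (step 3): P = [1, 2] / [6];  Q = [1, 2] / [3]
  Insert 7 (step 4): P = [1, 2, 7] / [6];  Q = [1, 2, 4] / [3]
  Insert 5 (step 5): P = [1, 2, 5] / [6, 7];  Q = [1, 2, 4] / [3, 5]
  Insert 4 (step 6): P = [1, 2, 4] / [5, 7] / [6];  Q = [1, 2, 4] / [3, 5] / [6]
  Insert 8 (step 7): P = [1, 2, 4, 8] / [5, 7] / [6];  Q = [1, 2, 4, 7] / [3, 5] / [6]
  Insert 3 (step 8): P = [1, 2, 3, 8] / [4, 7] / [5] / [6];  Q = [1, 2, 4, 7] / [3, 5] / [6] / [8]
Final shape: (4, 2, 1, 1).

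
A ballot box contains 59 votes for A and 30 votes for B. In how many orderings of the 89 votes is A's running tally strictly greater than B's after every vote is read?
Strict-lead orderings = 146223642402178464162336

Total orderings of the 89 votes with 59 for A: C(89, 59) = 448755316337720114153376. By the Bertrand ballot formula (Cycle Lemma / reflection principle), the number of orderings in which A is strictly ahead of B throughout is (p − q)/(p + q) · C(p + q, p) = (59 − 30)/(59 + 30) · 448755316337720114153376 = 146223642402178464162336.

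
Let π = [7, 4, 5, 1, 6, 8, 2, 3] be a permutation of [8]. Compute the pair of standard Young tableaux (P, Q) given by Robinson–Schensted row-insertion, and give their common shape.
P = [1, 2, 3, 8] / [4, 5, 6] / [7];  Q = [1, 3, 5, 6] / [2, 7, 8] / [4];  common shape = (4, 3, 1)

Row-insert the values π_1, π_2, … into P one at a time, bumping the leftmost entry strictly greater than the inserted value down to the next row. The recording tableau Q records, in position (i, j), the step at which that cell was added to P.
  Insert 7 (step 1): P = [7];  Q = [1]
  Insert 4 (step 2): P = [4] / [7];  Q = [1] / [2]
  Insert 5 (step 3): P = [4, 5] / [7];  Q = [1, 3] / [2]
  Insert 1 (step 4): P = [1, 5] / [4] / [7];  Q = [1, 3] / [2] / [4]
  Insert 6 (step 5): P = [1, 5, 6] / [4] / [7];  Q = [1, 3, 5] / [2] / [4]
  Insert 8 (step 6): P = [1, 5, 6, 8] / [4] / [7];  Q = [1, 3, 5, 6] / [2] / [4]
  Insert 2 (step 7): P = [1, 2, 6, 8] / [4, 5] / [7];  Q = [1, 3, 5, 6] / [2, 7] / [4]
  Insert 3 (step 8): P = [1, 2, 3, 8] / [4, 5, 6] / [7];  Q = [1, 3, 5, 6] / [2, 7, 8] / [4]
Final shape: (4, 3, 1).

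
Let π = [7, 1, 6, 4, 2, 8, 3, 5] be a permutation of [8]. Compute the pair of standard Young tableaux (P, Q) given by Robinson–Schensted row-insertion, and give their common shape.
P = [1, 2, 3, 5] / [4, 8] / [6] / [7];  Q = [1, 3, 6, 8] / [2, 7] / [4] / [5];  common shape = (4, 2, 1, 1)

Row-insert the values π_1, π_2, … into P one at a time, bumping the leftmost entry strictly greater than the inserted value down to the next row. The recording tableau Q records, in position (i, j), the step at which that cell was added to P.
  Insert 7 (step 1): P = [7];  Q = [1]
  Insert 1 (step 2): P = [1] / [7];  Q = [1] / [2]
  Insert 6 (step 3): P = [1, 6] / [7];  Q = [1, 3] / [2]
  Insert 4 (step 4): P = [1, 4] / [6] / [7];  Q = [1, 3] / [2] / [4]
  Insert 2 (step 5): P = [1, 2] / [4] / [6] / [7];  Q = [1, 3] / [2] / [4] / [5]
  Insert 8 (step 6): P = [1, 2, 8] / [4] / [6] / [7];  Q = [1, 3, 6] / [2] / [4] / [5]
  Insert 3 (step 7): P = [1, 2, 3] / [4, 8] / [6] / [7];  Q = [1, 3, 6] / [2, 7] / [4] / [5]
  Insert 5 (step 8): P = [1, 2, 3, 5] / [4, 8] / [6] / [7];  Q = [1, 3, 6, 8] / [2, 7] / [4] / [5]
Final shape: (4, 2, 1, 1).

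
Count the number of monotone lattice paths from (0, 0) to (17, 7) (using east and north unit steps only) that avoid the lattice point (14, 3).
Number of paths = 322304

Total paths from (0, 0) to (17, 7): C(24, 17) = 346104. Paths through (14, 3): (paths (0, 0) → (14, 3)) × (paths (14, 3) → (17, 7)) = C(17, 14) · C(7, 3) = 680 · 35 = 23800. Avoidance count = 346104 − 23800 = 322304.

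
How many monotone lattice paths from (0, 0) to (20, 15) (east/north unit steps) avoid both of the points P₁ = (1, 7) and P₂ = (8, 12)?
Number of paths = 3175749090

Inclusion–exclusion. Total paths: C(35, 20) = 3247943160. Through P₁: C(8, 1)·C(27, 19) = 17760600. Through P₂: C(20, 8)·C(15, 12) = 57316350. Since P₁ is strictly southwest of P₂, a monotone path through both must visit P₁ then P₂; paths through both = C(8, 1)·C(12, 7)·C(15, 12) = 2882880. Avoid both = 3247943160 − 17760600 − 57316350 + 2882880 = 3175749090.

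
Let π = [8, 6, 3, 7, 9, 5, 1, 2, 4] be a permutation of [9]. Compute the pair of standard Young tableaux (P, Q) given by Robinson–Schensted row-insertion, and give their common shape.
P = [1, 2, 4] / [3, 5, 9] / [6, 7] / [8];  Q = [1, 4, 5] / [2, 6, 9] / [3, 8] / [7];  common shape = (3, 3, 2, 1)

Row-insert the values π_1, π_2, … into P one at a time, bumping the leftmost entry strictly greater than the inserted value down to the next row. The recording tableau Q records, in position (i, j), the step at which that cell was added to P.
  Insert 8 (step 1): P = [8];  Q = [1]
  Insert 6 (step 2): P = [6] / [8];  Q = [1] / [2]
  Insert 3 (step 3): P = [3] / [6] / [8];  Q = [1] / [2] / [3]
  Insert 7 (step 4): P = [3, 7] / [6] / [8];  Q = [1, 4] / [2] / [3]
  Insert 9 (step 5): P = [3, 7, 9] / [6] / [8];  Q = [1, 4, 5] / [2] / [3]
  Insert 5 (step 6): P = [3, 5, 9] / [6, 7] / [8];  Q = [1, 4, 5] / [2, 6] / [3]
  Insert 1 (step 7): P = [1, 5, 9] / [3, 7] / [6] / [8];  Q = [1, 4, 5] / [2, 6] / [3] / [7]
  Insert 2 (step 8): P = [1, 2, 9] / [3, 5] / [6, 7] / [8];  Q = [1, 4, 5] / [2, 6] / [3, 8] / [7]
  Insert 4 (step 9): P = [1, 2, 4] / [3, 5, 9] / [6, 7] / [8];  Q = [1, 4, 5] / [2, 6, 9] / [3, 8] / [7]
Final shape: (3, 3, 2, 1).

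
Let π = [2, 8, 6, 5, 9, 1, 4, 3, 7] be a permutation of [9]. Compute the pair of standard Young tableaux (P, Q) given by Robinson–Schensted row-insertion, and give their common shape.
P = [1, 3, 7] / [2, 4, 9] / [5] / [6] / [8];  Q = [1, 2, 5] / [3, 7, 9] / [4] / [6] / [8];  common shape = (3, 3, 1, 1, 1)

Row-insert the values π_1, π_2, … into P one at a time, bumping the leftmost entry strictly greater than the inserted value down to the next row. The recording tableau Q records, in position (i, j), the step at which that cell was added to P.
  Insert 2 (step 1): P = [2];  Q = [1]
  Insert 8 (step 2): P = [2, 8];  Q = [1, 2]
  Insert 6 (step 3): P = [2, 6] / [8];  Q = [1, 2] / [3]
  Insert 5 (step 4): P = [2, 5] / [6] / [8];  Q = [1, 2] / [3] / [4]
  Insert 9 (step 5): P = [2, 5, 9] / [6] / [8];  Q = [1, 2, 5] / [3] / [4]
  Insert 1 (step 6): P = [1, 5, 9] / [2] / [6] / [8];  Q = [1, 2, 5] / [3] / [4] / [6]
  Insert 4 (step 7): P = [1, 4, 9] / [2, 5] / [6] / [8];  Q = [1, 2, 5] / [3, 7] / [4] / [6]
  Insert 3 (step 8): P = [1, 3, 9] / [2, 4] / [5] / [6] / [8];  Q = [1, 2, 5] / [3, 7] / [4] / [6] / [8]
  Insert 7 (step 9): P = [1, 3, 7] / [2, 4, 9] / [5] / [6] / [8];  Q = [1, 2, 5] / [3, 7, 9] / [4] / [6] / [8]
Final shape: (3, 3, 1, 1, 1).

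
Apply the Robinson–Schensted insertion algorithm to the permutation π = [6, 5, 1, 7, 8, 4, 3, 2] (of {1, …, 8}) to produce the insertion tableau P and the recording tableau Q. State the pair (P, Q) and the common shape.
P = [1, 2, 8] / [3, 7] / [4] / [5] / [6];  Q = [1, 4, 5] / [2, 6] / [3] / [7] / [8];  common shape = (3, 2, 1, 1, 1)

Row-insert the values π_1, π_2, … into P one at a time, bumping the leftmost entry strictly greater than the inserted value down to the next row. The recording tableau Q records, in position (i, j), the step at which that cell was added to P.
  Insert 6 (step 1): P = [6];  Q = [1]
  Insert 5 (step 2): P = [5] / [6];  Q = [1] / [2]
  Insert 1 (step 3): P = [1] / [5] / [6];  Q = [1] / [2] / [3]
  Insert 7 (step 4): P = [1, 7] / [5] / [6];  Q = [1, 4] / [2] / [3]
  Insert 8 (step 5): P = [1, 7, 8] / [5] / [6];  Q = [1, 4, 5] / [2] / [3]
  Insert 4 (step 6): P = [1, 4, 8] / [5, 7] / [6];  Q = [1, 4, 5] / [2, 6] / [3]
  Insert 3 (step 7): P = [1, 3, 8] / [4, 7] / [5] / [6];  Q = [1, 4, 5] / [2, 6] / [3] / [7]
  Insert 2 (step 8): P = [1, 2, 8] / [3, 7] / [4] / [5] / [6];  Q = [1, 4, 5] / [2, 6] / [3] / [7] / [8]
Final shape: (3, 2, 1, 1, 1).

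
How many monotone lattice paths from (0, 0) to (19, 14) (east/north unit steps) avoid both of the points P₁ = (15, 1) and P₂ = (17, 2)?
Number of paths = 818759927

Inclusion–exclusion. Total paths: C(33, 19) = 818809200. Through P₁: C(16, 15)·C(17, 4) = 38080. Through P₂: C(19, 17)·C(14, 2) = 15561. Since P₁ is strictly southwest of P₂, a monotone path through both must visit P₁ then P₂; paths through both = C(16, 15)·C(3, 2)·C(14, 2) = 4368. Avoid both = 818809200 − 38080 − 15561 + 4368 = 818759927.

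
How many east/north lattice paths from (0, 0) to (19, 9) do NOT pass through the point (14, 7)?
Number of paths = 4465020

Total paths from (0, 0) to (19, 9): C(28, 19) = 6906900. Paths through (14, 7): (paths (0, 0) → (14, 7)) × (paths (14, 7) → (19, 9)) = C(21, 14) · C(7, 5) = 116280 · 21 = 2441880. Avoidance count = 6906900 − 2441880 = 4465020.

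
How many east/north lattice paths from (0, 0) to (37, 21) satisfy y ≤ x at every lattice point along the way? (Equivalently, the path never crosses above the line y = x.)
Number of paths = 1495395699407610

By the reflection principle (André's argument), the number of monotone paths to (37, 21) with n ≤ m that never go above y = x is C(58, 37) − C(58, 38) = 3342649210440540 − 1847253511032930 = 1495395699407610.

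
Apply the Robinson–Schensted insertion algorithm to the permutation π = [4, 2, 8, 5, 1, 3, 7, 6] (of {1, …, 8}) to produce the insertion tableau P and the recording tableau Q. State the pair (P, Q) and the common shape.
P = [1, 3, 6] / [2, 5, 7] / [4, 8];  Q = [1, 3, 7] / [2, 4, 8] / [5, 6];  common shape = (3, 3, 2)

Row-insert the values π_1, π_2, … into P one at a time, bumping the leftmost entry strictly greater than the inserted value down to the next row. The recording tableau Q records, in position (i, j), the step at which that cell was added to P.
  Insert 4 (step 1): P = [4];  Q = [1]
  Insert 2 (step 2): P = [2] / [4];  Q = [1] / [2]
  Insert 8 (step 3): P = [2, 8] / [4];  Q = [1, 3] / [2]
  Insert 5 (step 4): P = [2, 5] / [4, 8];  Q = [1, 3] / [2, 4]
  Insert 1 (step 5): P = [1, 5] / [2, 8] / [4];  Q = [1, 3] / [2, 4] / [5]
  Insert 3 (step 6): P = [1, 3] / [2, 5] / [4, 8];  Q = [1, 3] / [2, 4] / [5, 6]
  Insert 7 (step 7): P = [1, 3, 7] / [2, 5] / [4, 8];  Q = [1, 3, 7] / [2, 4] / [5, 6]
  Insert 6 (step 8): P = [1, 3, 6] / [2, 5, 7] / [4, 8];  Q = [1, 3, 7] / [2, 4, 8] / [5, 6]
Final shape: (3, 3, 2).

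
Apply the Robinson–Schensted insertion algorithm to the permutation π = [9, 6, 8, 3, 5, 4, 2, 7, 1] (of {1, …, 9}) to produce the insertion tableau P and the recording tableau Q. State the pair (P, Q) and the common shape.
P = [1, 4, 7] / [2, 8] / [3] / [5] / [6] / [9];  Q = [1, 3, 8] / [2, 5] / [4] / [6] / [7] / [9];  common shape = (3, 2, 1, 1, 1, 1)

Row-insert the values π_1, π_2, … into P one at a time, bumping the leftmost entry strictly greater than the inserted value down to the next row. The recording tableau Q records, in position (i, j), the step at which that cell was added to P.
  Insert 9 (step 1): P = [9];  Q = [1]
  Insert 6 (step 2): P = [6] / [9];  Q = [1] / [2]
  Insert 8 (step 3): P = [6, 8] / [9];  Q = [1, 3] / [2]
  Insert 3 (step 4): P = [3, 8] / [6] / [9];  Q = [1, 3] / [2] / [4]
  Insert 5 (step 5): P = [3, 5] / [6, 8] / [9];  Q = [1, 3] / [2, 5] / [4]
  Insert 4 (step 6): P = [3, 4] / [5, 8] / [6] / [9];  Q = [1, 3] / [2, 5] / [4] / [6]
  Insert 2 (step 7): P = [2, 4] / [3, 8] / [5] / [6] / [9];  Q = [1, 3] / [2, 5] / [4] / [6] / [7]
  Insert 7 (step 8): P = [2, 4, 7] / [3, 8] / [5] / [6] / [9];  Q = [1, 3, 8] / [2, 5] / [4] / [6] / [7]
  Insert 1 (step 9): P = [1, 4, 7] / [2, 8] / [3] / [5] / [6] / [9];  Q = [1, 3, 8] / [2, 5] / [4] / [6] / [7] / [9]
Final shape: (3, 2, 1, 1, 1, 1).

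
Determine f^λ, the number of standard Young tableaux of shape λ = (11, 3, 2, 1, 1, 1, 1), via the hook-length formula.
# SYT of shape (11, 3, 2, 1, 1, 1, 1) = 8558550

Hook-length formula: f^λ = n! / Π hook(c), product over all cells c of the Young diagram. For λ = (11, 3, 2, 1, 1, 1, 1), n = 20 boxes. Hook lengths by row (left-to-right, top-to-bottom): [17, 12, 10, 8, 7, 6, 5, 4, 3, 2, 1]; [8, 3, 1]; [6, 1]; [4]; [3]; [2]; [1]. Product of hooks = 284265676800. So f^λ = 20! / 284265676800 = 2432902008176640000 / 284265676800 = 8558550.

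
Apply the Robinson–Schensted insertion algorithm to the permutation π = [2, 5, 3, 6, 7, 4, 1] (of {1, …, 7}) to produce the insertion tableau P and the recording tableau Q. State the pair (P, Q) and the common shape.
P = [1, 3, 4, 7] / [2, 6] / [5];  Q = [1, 2, 4, 5] / [3, 6] / [7];  common shape = (4, 2, 1)

Row-insert the values π_1, π_2, … into P one at a time, bumping the leftmost entry strictly greater than the inserted value down to the next row. The recording tableau Q records, in position (i, j), the step at which that cell was added to P.
  Insert 2 (step 1): P = [2];  Q = [1]
  Insert 5 (step 2): P = [2, 5];  Q = [1, 2]
  Insert 3 (step 3): P = [2, 3] / [5];  Q = [1, 2] / [3]
  Insert 6 (step 4): P = [2, 3, 6] / [5];  Q = [1, 2, 4] / [3]
  Insert 7 (step 5): P = [2, 3, 6, 7] / [5];  Q = [1, 2, 4, 5] / [3]
  Insert 4 (step 6): P = [2, 3, 4, 7] / [5, 6];  Q = [1, 2, 4, 5] / [3, 6]
  Insert 1 (step 7): P = [1, 3, 4, 7] / [2, 6] / [5];  Q = [1, 2, 4, 5] / [3, 6] / [7]
Final shape: (4, 2, 1).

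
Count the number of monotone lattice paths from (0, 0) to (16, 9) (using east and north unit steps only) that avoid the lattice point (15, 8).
Number of paths = 1062347

Total paths from (0, 0) to (16, 9): C(25, 16) = 2042975. Paths through (15, 8): (paths (0, 0) → (15, 8)) × (paths (15, 8) → (16, 9)) = C(23, 15) · C(2, 1) = 490314 · 2 = 980628. Avoidance count = 2042975 − 980628 = 1062347.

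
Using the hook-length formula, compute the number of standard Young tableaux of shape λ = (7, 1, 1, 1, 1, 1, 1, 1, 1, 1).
# SYT of shape (7, 1, 1, 1, 1, 1, 1, 1, 1, 1) = 5005

Hook-length formula: f^λ = n! / Π hook(c), product over all cells c of the Young diagram. For λ = (7, 1, 1, 1, 1, 1, 1, 1, 1, 1), n = 16 boxes. Hook lengths by row (left-to-right, top-to-bottom): [16, 6, 5, 4, 3, 2, 1]; [9]; [8]; [7]; [6]; [5]; [4]; [3]; [2]; [1]. Product of hooks = 4180377600. So f^λ = 16! / 4180377600 = 20922789888000 / 4180377600 = 5005.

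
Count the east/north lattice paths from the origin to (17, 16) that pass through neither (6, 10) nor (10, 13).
Number of paths = 964041782

Inclusion–exclusion. Total paths: C(33, 17) = 1166803110. Through P₁: C(16, 6)·C(17, 11) = 99107008. Through P₂: C(23, 10)·C(10, 7) = 137287920. Since P₁ is strictly southwest of P₂, a monotone path through both must visit P₁ then P₂; paths through both = C(16, 6)·C(7, 4)·C(10, 7) = 33633600. Avoid both = 1166803110 − 99107008 − 137287920 + 33633600 = 964041782.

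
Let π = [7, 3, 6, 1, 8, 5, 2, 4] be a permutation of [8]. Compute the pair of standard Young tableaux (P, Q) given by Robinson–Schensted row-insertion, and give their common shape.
P = [1, 2, 4] / [3, 5, 8] / [6] / [7];  Q = [1, 3, 5] / [2, 6, 8] / [4] / [7];  common shape = (3, 3, 1, 1)

Row-insert the values π_1, π_2, … into P one at a time, bumping the leftmost entry strictly greater than the inserted value down to the next row. The recording tableau Q records, in position (i, j), the step at which that cell was added to P.
  Insert 7 (step 1): P = [7];  Q = [1]
  Insert 3 (step 2): P = [3] / [7];  Q = [1] / [2]
  Insert 6 (step 3): P = [3, 6] / [7];  Q = [1, 3] / [2]
  Insert 1 (step 4): P = [1, 6] / [3] / [7];  Q = [1, 3] / [2] / [4]
  Insert 8 (step 5): P = [1, 6, 8] / [3] / [7];  Q = [1, 3, 5] / [2] / [4]
  Insert 5 (step 6): P = [1, 5, 8] / [3, 6] / [7];  Q = [1, 3, 5] / [2, 6] / [4]
  Insert 2 (step 7): P = [1, 2, 8] / [3, 5] / [6] / [7];  Q = [1, 3, 5] / [2, 6] / [4] / [7]
  Insert 4 (step 8): P = [1, 2, 4] / [3, 5, 8] / [6] / [7];  Q = [1, 3, 5] / [2, 6, 8] / [4] / [7]
Final shape: (3, 3, 1, 1).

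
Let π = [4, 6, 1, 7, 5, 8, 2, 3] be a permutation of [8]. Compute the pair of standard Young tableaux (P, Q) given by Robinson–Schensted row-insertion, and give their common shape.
P = [1, 2, 3, 8] / [4, 5, 7] / [6];  Q = [1, 2, 4, 6] / [3, 5, 8] / [7];  common shape = (4, 3, 1)

Row-insert the values π_1, π_2, … into P one at a time, bumping the leftmost entry strictly greater than the inserted value down to the next row. The recording tableau Q records, in position (i, j), the step at which that cell was added to P.
  Insert 4 (step 1): P = [4];  Q = [1]
  Insert 6 (step 2): P = [4, 6];  Q = [1, 2]
  Insert 1 (step 3): P = [1, 6] / [4];  Q = [1, 2] / [3]
  Insert 7 (step 4): P = [1, 6, 7] / [4];  Q = [1, 2, 4] / [3]
  Insert 5 (step 5): P = [1, 5, 7] / [4, 6];  Q = [1, 2, 4] / [3, 5]
  Insert 8 (step 6): P = [1, 5, 7, 8] / [4, 6];  Q = [1, 2, 4, 6] / [3, 5]
  Insert 2 (step 7): P = [1, 2, 7, 8] / [4, 5] / [6];  Q = [1, 2, 4, 6] / [3, 5] / [7]
  Insert 3 (step 8): P = [1, 2, 3, 8] / [4, 5, 7] / [6];  Q = [1, 2, 4, 6] / [3, 5, 8] / [7]
Final shape: (4, 3, 1).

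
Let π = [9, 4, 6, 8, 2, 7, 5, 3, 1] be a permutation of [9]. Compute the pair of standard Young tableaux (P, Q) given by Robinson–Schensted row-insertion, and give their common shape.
P = [1, 3, 7] / [2, 5] / [4] / [6] / [8] / [9];  Q = [1, 3, 4] / [2, 6] / [5] / [7] / [8] / [9];  common shape = (3, 2, 1, 1, 1, 1)

Row-insert the values π_1, π_2, … into P one at a time, bumping the leftmost entry strictly greater than the inserted value down to the next row. The recording tableau Q records, in position (i, j), the step at which that cell was added to P.
  Insert 9 (step 1): P = [9];  Q = [1]
  Insert 4 (step 2): P = [4] / [9];  Q = [1] / [2]
  Insert 6 (step 3): P = [4, 6] / [9];  Q = [1, 3] / [2]
  Insert 8 (step 4): P = [4, 6, 8] / [9];  Q = [1, 3, 4] / [2]
  Insert 2 (step 5): P = [2, 6, 8] / [4] / [9];  Q = [1, 3, 4] / [2] / [5]
  Insert 7 (step 6): P = [2, 6, 7] / [4, 8] / [9];  Q = [1, 3, 4] / [2, 6] / [5]
  Insert 5 (step 7): P = [2, 5, 7] / [4, 6] / [8] / [9];  Q = [1, 3, 4] / [2, 6] / [5] / [7]
  Insert 3 (step 8): P = [2, 3, 7] / [4, 5] / [6] / [8] / [9];  Q = [1, 3, 4] / [2, 6] / [5] / [7] / [8]
  Insert 1 (step 9): P = [1, 3, 7] / [2, 5] / [4] / [6] / [8] / [9];  Q = [1, 3, 4] / [2, 6] / [5] / [7] / [8] / [9]
Final shape: (3, 2, 1, 1, 1, 1).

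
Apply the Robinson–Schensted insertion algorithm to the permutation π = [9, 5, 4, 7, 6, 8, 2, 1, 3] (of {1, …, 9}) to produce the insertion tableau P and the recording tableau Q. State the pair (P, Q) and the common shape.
P = [1, 3, 8] / [2, 6] / [4, 7] / [5] / [9];  Q = [1, 4, 6] / [2, 5] / [3, 9] / [7] / [8];  common shape = (3, 2, 2, 1, 1)

Row-insert the values π_1, π_2, … into P one at a time, bumping the leftmost entry strictly greater than the inserted value down to the next row. The recording tableau Q records, in position (i, j), the step at which that cell was added to P.
  Insert 9 (step 1): P = [9];  Q = [1]
  Insert 5 (step 2): P = [5] / [9];  Q = [1] / [2]
  Insert 4 (step 3): P = [4] / [5] / [9];  Q = [1] / [2] / [3]
  Insert 7 (step 4): P = [4, 7] / [5] / [9];  Q = [1, 4] / [2] / [3]
  Insert 6 (step 5): P = [4, 6] / [5, 7] / [9];  Q = [1, 4] / [2, 5] / [3]
  Insert 8 (step 6): P = [4, 6, 8] / [5, 7] / [9];  Q = [1, 4, 6] / [2, 5] / [3]
  Insert 2 (step 7): P = [2, 6, 8] / [4, 7] / [5] / [9];  Q = [1, 4, 6] / [2, 5] / [3] / [7]
  Insert 1 (step 8): P = [1, 6, 8] / [2, 7] / [4] / [5] / [9];  Q = [1, 4, 6] / [2, 5] / [3] / [7] / [8]
  Insert 3 (step 9): P = [1, 3, 8] / [2, 6] / [4, 7] / [5] / [9];  Q = [1, 4, 6] / [2, 5] / [3, 9] / [7] / [8]
Final shape: (3, 2, 2, 1, 1).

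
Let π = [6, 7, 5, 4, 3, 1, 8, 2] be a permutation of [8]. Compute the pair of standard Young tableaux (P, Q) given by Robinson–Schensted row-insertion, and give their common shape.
P = [1, 2, 8] / [3, 7] / [4] / [5] / [6];  Q = [1, 2, 7] / [3, 8] / [4] / [5] / [6];  common shape = (3, 2, 1, 1, 1)

Row-insert the values π_1, π_2, … into P one at a time, bumping the leftmost entry strictly greater than the inserted value down to the next row. The recording tableau Q records, in position (i, j), the step at which that cell was added to P.
  Insert 6 (step 1): P = [6];  Q = [1]
  Insert 7 (step 2): P = [6, 7];  Q = [1, 2]
  Insert 5 (step 3): P = [5, 7] / [6];  Q = [1, 2] / [3]
  Insert 4 (step 4): P = [4, 7] / [5] / [6];  Q = [1, 2] / [3] / [4]
  Insert 3 (step 5): P = [3, 7] / [4] / [5] / [6];  Q = [1, 2] / [3] / [4] / [5]
  Insert 1 (step 6): P = [1, 7] / [3] / [4] / [5] / [6];  Q = [1, 2] / [3] / [4] / [5] / [6]
  Insert 8 (step 7): P = [1, 7, 8] / [3] / [4] / [5] / [6];  Q = [1, 2, 7] / [3] / [4] / [5] / [6]
  Insert 2 (step 8): P = [1, 2, 8] / [3, 7] / [4] / [5] / [6];  Q = [1, 2, 7] / [3, 8] / [4] / [5] / [6]
Final shape: (3, 2, 1, 1, 1).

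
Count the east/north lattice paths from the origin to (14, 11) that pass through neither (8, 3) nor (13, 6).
Number of paths = 3854553

Inclusion–exclusion. Total paths: C(25, 14) = 4457400. Through P₁: C(11, 8)·C(14, 6) = 495495. Through P₂: C(19, 13)·C(6, 1) = 162792. Since P₁ is strictly southwest of P₂, a monotone path through both must visit P₁ then P₂; paths through both = C(11, 8)·C(8, 5)·C(6, 1) = 55440. Avoid both = 4457400 − 495495 − 162792 + 55440 = 3854553.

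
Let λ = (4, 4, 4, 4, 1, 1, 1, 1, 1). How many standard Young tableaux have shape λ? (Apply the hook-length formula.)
# SYT of shape (4, 4, 4, 4, 1, 1, 1, 1, 1) = 34566168

Hook-length formula: f^λ = n! / Π hook(c), product over all cells c of the Young diagram. For λ = (4, 4, 4, 4, 1, 1, 1, 1, 1), n = 21 boxes. Hook lengths by row (left-to-right, top-to-bottom): [12, 6, 5, 4]; [11, 5, 4, 3]; [10, 4, 3, 2]; [9, 3, 2, 1]; [5]; [4]; [3]; [2]; [1]. Product of hooks = 1478062080000. So f^λ = 21! / 1478062080000 = 51090942171709440000 / 1478062080000 = 34566168.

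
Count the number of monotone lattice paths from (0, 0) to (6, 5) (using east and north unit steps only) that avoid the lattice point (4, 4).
Number of paths = 252

Total paths from (0, 0) to (6, 5): C(11, 6) = 462. Paths through (4, 4): (paths (0, 0) → (4, 4)) × (paths (4, 4) → (6, 5)) = C(8, 4) · C(3, 2) = 70 · 3 = 210. Avoidance count = 462 − 210 = 252.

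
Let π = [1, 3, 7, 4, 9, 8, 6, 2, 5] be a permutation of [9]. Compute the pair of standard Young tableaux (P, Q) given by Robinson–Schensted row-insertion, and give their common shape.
P = [1, 2, 4, 5] / [3, 6] / [7, 8] / [9];  Q = [1, 2, 3, 5] / [4, 6] / [7, 9] / [8];  common shape = (4, 2, 2, 1)

Row-insert the values π_1, π_2, … into P one at a time, bumping the leftmost entry strictly greater than the inserted value down to the next row. The recording tableau Q records, in position (i, j), the step at which that cell was added to P.
  Insert 1 (step 1): P = [1];  Q = [1]
  Insert 3 (step 2): P = [1, 3];  Q = [1, 2]
  Insert 7 (step 3): P = [1, 3, 7];  Q = [1, 2, 3]
  Insert 4 (step 4): P = [1, 3, 4] / [7];  Q = [1, 2, 3] / [4]
  Insert 9 (step 5): P = [1, 3, 4, 9] / [7];  Q = [1, 2, 3, 5] / [4]
  Insert 8 (step 6): P = [1, 3, 4, 8] / [7, 9];  Q = [1, 2, 3, 5] / [4, 6]
  Insert 6 (step 7): P = [1, 3, 4, 6] / [7, 8] / [9];  Q = [1, 2, 3, 5] / [4, 6] / [7]
  Insert 2 (step 8): P = [1, 2, 4, 6] / [3, 8] / [7] / [9];  Q = [1, 2, 3, 5] / [4, 6] / [7] / [8]
  Insert 5 (step 9): P = [1, 2, 4, 5] / [3, 6] / [7, 8] / [9];  Q = [1, 2, 3, 5] / [4, 6] / [7, 9] / [8]
Final shape: (4, 2, 2, 1).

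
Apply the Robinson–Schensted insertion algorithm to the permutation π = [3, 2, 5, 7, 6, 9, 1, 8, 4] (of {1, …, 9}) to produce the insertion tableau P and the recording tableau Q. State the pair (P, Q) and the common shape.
P = [1, 4, 6, 8] / [2, 5, 9] / [3, 7];  Q = [1, 3, 4, 6] / [2, 5, 8] / [7, 9];  common shape = (4, 3, 2)

Row-insert the values π_1, π_2, … into P one at a time, bumping the leftmost entry strictly greater than the inserted value down to the next row. The recording tableau Q records, in position (i, j), the step at which that cell was added to P.
  Insert 3 (step 1): P = [3];  Q = [1]
  Insert 2 (step 2): P = [2] / [3];  Q = [1] / [2]
  Insert 5 (step 3): P = [2, 5] / [3];  Q = [1, 3] / [2]
  Insert 7 (step 4): P = [2, 5, 7] / [3];  Q = [1, 3, 4] / [2]
  Insert 6 (step 5): P = [2, 5, 6] / [3, 7];  Q = [1, 3, 4] / [2, 5]
  Insert 9 (step 6): P = [2, 5, 6, 9] / [3, 7];  Q = [1, 3, 4, 6] / [2, 5]
  Insert 1 (step 7): P = [1, 5, 6, 9] / [2, 7] / [3];  Q = [1, 3, 4, 6] / [2, 5] / [7]
  Insert 8 (step 8): P = [1, 5, 6, 8] / [2, 7, 9] / [3];  Q = [1, 3, 4, 6] / [2, 5, 8] / [7]
  Insert 4 (step 9): P = [1, 4, 6, 8] / [2, 5, 9] / [3, 7];  Q = [1, 3, 4, 6] / [2, 5, 8] / [7, 9]
Final shape: (4, 3, 2).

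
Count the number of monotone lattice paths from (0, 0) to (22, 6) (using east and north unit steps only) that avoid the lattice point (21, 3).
Number of paths = 368644

Total paths from (0, 0) to (22, 6): C(28, 22) = 376740. Paths through (21, 3): (paths (0, 0) → (21, 3)) × (paths (21, 3) → (22, 6)) = C(24, 21) · C(4, 1) = 2024 · 4 = 8096. Avoidance count = 376740 − 8096 = 368644.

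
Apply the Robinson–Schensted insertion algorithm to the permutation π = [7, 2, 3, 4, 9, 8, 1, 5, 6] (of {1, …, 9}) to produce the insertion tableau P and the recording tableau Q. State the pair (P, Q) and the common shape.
P = [1, 3, 4, 5, 6] / [2, 8] / [7, 9];  Q = [1, 3, 4, 5, 9] / [2, 6] / [7, 8];  common shape = (5, 2, 2)

Row-insert the values π_1, π_2, … into P one at a time, bumping the leftmost entry strictly greater than the inserted value down to the next row. The recording tableau Q records, in position (i, j), the step at which that cell was added to P.
  Insert 7 (step 1): P = [7];  Q = [1]
  Insert 2 (step 2): P = [2] / [7];  Q = [1] / [2]
  Insert 3 (step 3): P = [2, 3] / [7];  Q = [1, 3] / [2]
  Insert 4 (step 4): P = [2, 3, 4] / [7];  Q = [1, 3, 4] / [2]
  Insert 9 (step 5): P = [2, 3, 4, 9] / [7];  Q = [1, 3, 4, 5] / [2]
  Insert 8 (step 6): P = [2, 3, 4, 8] / [7, 9];  Q = [1, 3, 4, 5] / [2, 6]
  Insert 1 (step 7): P = [1, 3, 4, 8] / [2, 9] / [7];  Q = [1, 3, 4, 5] / [2, 6] / [7]
  Insert 5 (step 8): P = [1, 3, 4, 5] / [2, 8] / [7, 9];  Q = [1, 3, 4, 5] / [2, 6] / [7, 8]
  Insert 6 (step 9): P = [1, 3, 4, 5, 6] / [2, 8] / [7, 9];  Q = [1, 3, 4, 5, 9] / [2, 6] / [7, 8]
Final shape: (5, 2, 2).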